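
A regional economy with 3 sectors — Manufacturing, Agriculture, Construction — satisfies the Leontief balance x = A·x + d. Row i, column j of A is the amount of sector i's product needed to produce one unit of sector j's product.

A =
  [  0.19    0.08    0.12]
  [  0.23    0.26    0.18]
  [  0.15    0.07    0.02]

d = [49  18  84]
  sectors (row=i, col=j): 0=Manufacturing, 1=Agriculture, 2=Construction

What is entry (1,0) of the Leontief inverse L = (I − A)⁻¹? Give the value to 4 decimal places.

L[1,0] = 0.4659

Form M = I − A:
  [  0.81   -0.08   -0.12]
  [ -0.23    0.74   -0.18]
  [ -0.15   -0.07    0.98]
Leontief inverse L = M⁻¹:
  [  1.3153    0.1602    0.1905]
  [  0.4659    1.4320    0.3201]
  [  0.2346    0.1268    1.0724]
Total output x = L · d:
  x_0 = 1.3153·49 + 0.1602·18 + 0.1905·84 = 83.3366
  x_1 = 0.4659·49 + 1.4320·18 + 0.3201·84 = 75.4900
  x_2 = 0.2346·49 + 0.1268·18 + 1.0724·84 = 103.8620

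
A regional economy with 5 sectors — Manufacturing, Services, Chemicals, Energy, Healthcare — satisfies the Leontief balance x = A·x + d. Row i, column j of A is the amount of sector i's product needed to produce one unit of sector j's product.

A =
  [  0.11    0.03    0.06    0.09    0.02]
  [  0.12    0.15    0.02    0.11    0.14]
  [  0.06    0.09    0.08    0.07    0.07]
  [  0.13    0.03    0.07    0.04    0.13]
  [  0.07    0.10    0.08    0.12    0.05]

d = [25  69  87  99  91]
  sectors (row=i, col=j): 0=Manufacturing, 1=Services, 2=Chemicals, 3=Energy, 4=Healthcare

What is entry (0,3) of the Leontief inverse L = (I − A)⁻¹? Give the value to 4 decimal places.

Form M = I − A:
  [  0.89   -0.03   -0.06   -0.09   -0.02]
  [ -0.12    0.85   -0.02   -0.11   -0.14]
  [ -0.06   -0.09    0.92   -0.07   -0.07]
  [ -0.13   -0.03   -0.07    0.96   -0.13]
  [ -0.07   -0.10   -0.08   -0.12    0.95]
Leontief inverse L = M⁻¹:
  [  1.1618    0.0622    0.0921    0.1300    0.0582]
  [  0.2153    1.2242    0.0742    0.1930    0.2168]
  [  0.1223    0.1416    1.1182    0.1246    0.1229]
  [  0.1923    0.0780    0.1130    1.0987    0.1742]
  [  0.1429    0.1552    0.1230    0.1792    1.1121]
Total output x = L · d:
  x_0 = 1.1618·25 + 0.0622·69 + 0.0921·87 + 0.1300·99 + 0.0582·91 = 59.5145
  x_1 = 0.2153·25 + 1.2242·69 + 0.0742·87 + 0.1930·99 + 0.2168·91 = 135.1458
  x_2 = 0.1223·25 + 0.1416·69 + 1.1182·87 + 0.1246·99 + 0.1229·91 = 133.6233
  x_3 = 0.1923·25 + 0.0780·69 + 0.1130·87 + 1.0987·99 + 0.1742·91 = 144.6406
  x_4 = 0.1429·25 + 0.1552·69 + 0.1230·87 + 0.1792·99 + 1.1121·91 = 143.9235

L[0,3] = 0.1300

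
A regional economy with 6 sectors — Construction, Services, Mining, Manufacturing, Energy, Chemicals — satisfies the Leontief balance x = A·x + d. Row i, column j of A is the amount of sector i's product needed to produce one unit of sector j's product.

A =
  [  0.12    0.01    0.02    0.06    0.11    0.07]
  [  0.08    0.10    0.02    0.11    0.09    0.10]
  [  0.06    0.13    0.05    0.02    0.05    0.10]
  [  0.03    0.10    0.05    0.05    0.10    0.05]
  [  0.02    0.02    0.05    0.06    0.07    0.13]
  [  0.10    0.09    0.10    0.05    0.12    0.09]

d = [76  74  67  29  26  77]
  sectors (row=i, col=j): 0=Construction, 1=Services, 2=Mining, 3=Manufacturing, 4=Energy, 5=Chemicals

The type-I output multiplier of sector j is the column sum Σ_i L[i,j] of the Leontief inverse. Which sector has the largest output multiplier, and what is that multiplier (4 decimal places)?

Form M = I − A:
  [  0.88   -0.01   -0.02   -0.06   -0.11   -0.07]
  [ -0.08    0.90   -0.02   -0.11   -0.09   -0.10]
  [ -0.06   -0.13    0.95   -0.02   -0.05   -0.10]
  [ -0.03   -0.10   -0.05    0.95   -0.10   -0.05]
  [ -0.02   -0.02   -0.05   -0.06    0.93   -0.13]
  [ -0.10   -0.09   -0.10   -0.05   -0.12    0.91]
Leontief inverse L = M⁻¹:
  [  1.1666    0.0486    0.0537    0.0983    0.1731    0.1311]
  [  0.1400    1.1621    0.0641    0.1651    0.1734    0.1793]
  [  0.1152    0.1854    1.0866    0.0681    0.1192    0.1694]
  [  0.0730    0.1490    0.0826    1.0923    0.1596    0.1139]
  [  0.0623    0.0677    0.0869    0.0948    1.1283    0.1882]
  [  0.1669    0.1578    0.1476    0.1071    0.2068    1.1807]
Total output x = L · d:
  x_0 = 1.1666·76 + 0.0486·74 + 0.0537·67 + 0.0983·29 + 0.1731·26 + 0.1311·77 = 113.2978
  x_1 = 0.1400·76 + 1.1621·74 + 0.0641·67 + 0.1651·29 + 0.1734·26 + 0.1793·77 = 124.0306
  x_2 = 0.1152·76 + 0.1854·74 + 1.0866·67 + 0.0681·29 + 0.1192·26 + 0.1694·77 = 113.3984
  x_3 = 0.0730·76 + 0.1490·74 + 0.0826·67 + 1.0923·29 + 0.1596·26 + 0.1139·77 = 66.7042
  x_4 = 0.0623·76 + 0.0677·74 + 0.0869·67 + 0.0948·29 + 1.1283·26 + 0.1882·77 = 62.1438
  x_5 = 0.1669·76 + 0.1578·74 + 0.1476·67 + 0.1071·29 + 0.2068·26 + 1.1807·77 = 133.6537
Output multipliers (column sums of L):
  Construction: 1.7241
  Services: 1.7705
  Mining: 1.5215
  Manufacturing: 1.6257
  Energy: 1.9604
  Chemicals: 1.9627

Chemicals (1.9627)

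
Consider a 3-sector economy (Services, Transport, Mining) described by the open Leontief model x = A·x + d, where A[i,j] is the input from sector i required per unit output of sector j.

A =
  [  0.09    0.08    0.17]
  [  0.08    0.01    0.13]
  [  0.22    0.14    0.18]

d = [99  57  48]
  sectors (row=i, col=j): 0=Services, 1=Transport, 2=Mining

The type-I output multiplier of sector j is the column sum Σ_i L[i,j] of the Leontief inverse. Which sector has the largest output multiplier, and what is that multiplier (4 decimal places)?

Form M = I − A:
  [  0.91   -0.08   -0.17]
  [ -0.08    0.99   -0.13]
  [ -0.22   -0.14    0.82]
Leontief inverse L = M⁻¹:
  [  1.1745    0.1323    0.2645]
  [  0.1394    1.0490    0.1952]
  [  0.3389    0.2146    1.3238]
Total output x = L · d:
  x_0 = 1.1745·99 + 0.1323·57 + 0.2645·48 = 136.5080
  x_1 = 0.1394·99 + 1.0490·57 + 0.1952·48 = 82.9625
  x_2 = 0.3389·99 + 0.2146·57 + 1.3238·48 = 109.3250
Output multipliers (column sums of L):
  Services: 1.6528
  Transport: 1.3959
  Mining: 1.7835

Mining (1.7835)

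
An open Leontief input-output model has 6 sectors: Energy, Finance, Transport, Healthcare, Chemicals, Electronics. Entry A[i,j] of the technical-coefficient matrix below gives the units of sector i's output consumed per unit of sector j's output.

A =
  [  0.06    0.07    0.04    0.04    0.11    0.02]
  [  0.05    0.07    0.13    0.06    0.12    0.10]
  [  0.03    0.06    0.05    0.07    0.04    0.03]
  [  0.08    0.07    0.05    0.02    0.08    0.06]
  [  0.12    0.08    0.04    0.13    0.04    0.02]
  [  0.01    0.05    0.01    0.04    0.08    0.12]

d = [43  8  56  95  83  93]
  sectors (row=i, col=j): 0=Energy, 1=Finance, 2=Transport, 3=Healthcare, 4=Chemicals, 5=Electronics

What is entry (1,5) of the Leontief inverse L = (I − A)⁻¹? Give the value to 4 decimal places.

L[1,5] = 0.1482

Form M = I − A:
  [  0.94   -0.07   -0.04   -0.04   -0.11   -0.02]
  [ -0.05    0.93   -0.13   -0.06   -0.12   -0.10]
  [ -0.03   -0.06    0.95   -0.07   -0.04   -0.03]
  [ -0.08   -0.07   -0.05    0.98   -0.08   -0.06]
  [ -0.12   -0.08   -0.04   -0.13    0.96   -0.02]
  [ -0.01   -0.05   -0.01   -0.04   -0.08    0.88]
Leontief inverse L = M⁻¹:
  [  1.0987    0.1091    0.0723    0.0790    0.1532    0.0487]
  [  0.1000    1.1263    0.1736    0.1156    0.1815    0.1482]
  [  0.0577    0.0906    1.0764    0.0971    0.0756    0.0566]
  [  0.1156    0.1095    0.0818    1.0582    0.1263    0.0929]
  [  0.1645    0.1278    0.0801    0.1684    1.0987    0.0574]
  [  0.0390    0.0829    0.0339    0.0720    0.1185    1.1554]
Total output x = L · d:
  x_0 = 1.0987·43 + 0.1091·8 + 0.0723·56 + 0.0790·95 + 0.1532·83 + 0.0487·93 = 76.9176
  x_1 = 0.1000·43 + 1.1263·8 + 0.1736·56 + 0.1156·95 + 0.1815·83 + 0.1482·93 = 62.8535
  x_2 = 0.0577·43 + 0.0906·8 + 1.0764·56 + 0.0971·95 + 0.0756·83 + 0.0566·93 = 84.2524
  x_3 = 0.1156·43 + 0.1095·8 + 0.0818·56 + 1.0582·95 + 0.1263·83 + 0.0929·93 = 130.0784
  x_4 = 0.1645·43 + 0.1278·8 + 0.0801·56 + 0.1684·95 + 1.0987·83 + 0.0574·93 = 125.1105
  x_5 = 0.0390·43 + 0.0829·8 + 0.0339·56 + 0.0720·95 + 0.1185·83 + 1.1554·93 = 128.3709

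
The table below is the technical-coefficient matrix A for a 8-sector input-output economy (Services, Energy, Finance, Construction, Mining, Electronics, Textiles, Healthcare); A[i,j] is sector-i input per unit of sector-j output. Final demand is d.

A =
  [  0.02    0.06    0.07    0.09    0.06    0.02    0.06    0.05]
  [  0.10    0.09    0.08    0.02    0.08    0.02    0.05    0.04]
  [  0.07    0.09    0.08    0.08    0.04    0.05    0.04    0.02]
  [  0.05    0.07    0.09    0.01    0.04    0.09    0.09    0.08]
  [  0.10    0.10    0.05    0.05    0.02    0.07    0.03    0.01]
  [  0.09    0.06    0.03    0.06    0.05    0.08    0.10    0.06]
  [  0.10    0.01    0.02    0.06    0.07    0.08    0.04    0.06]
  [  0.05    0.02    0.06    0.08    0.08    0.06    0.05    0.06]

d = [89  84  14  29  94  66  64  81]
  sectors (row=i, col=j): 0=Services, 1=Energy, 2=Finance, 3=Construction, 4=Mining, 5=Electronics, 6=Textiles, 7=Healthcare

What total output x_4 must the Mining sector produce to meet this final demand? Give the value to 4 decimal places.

Form M = I − A:
  [  0.98   -0.06   -0.07   -0.09   -0.06   -0.02   -0.06   -0.05]
  [ -0.10    0.91   -0.08   -0.02   -0.08   -0.02   -0.05   -0.04]
  [ -0.07   -0.09    0.92   -0.08   -0.04   -0.05   -0.04   -0.02]
  [ -0.05   -0.07   -0.09    0.99   -0.04   -0.09   -0.09   -0.08]
  [ -0.10   -0.10   -0.05   -0.05    0.98   -0.07   -0.03   -0.01]
  [ -0.09   -0.06   -0.03   -0.06   -0.05    0.92   -0.10   -0.06]
  [ -0.10   -0.01   -0.02   -0.06   -0.07   -0.08    0.96   -0.06]
  [ -0.05   -0.02   -0.06   -0.08   -0.08   -0.06   -0.05    0.94]
Leontief inverse L = M⁻¹:
  [  1.0795    0.1124    0.1209    0.1331    0.1039    0.0684    0.1058    0.0883]
  [  0.1640    1.1501    0.1359    0.0719    0.1292    0.0664    0.0976    0.0785]
  [  0.1337    0.1498    1.1368    0.1281    0.0887    0.0992    0.0919    0.0617]
  [  0.1226    0.1293    0.1464    1.0683    0.0957    0.1461    0.1454    0.1257]
  [  0.1574    0.1542    0.1012    0.0950    1.0660    0.1127    0.0786    0.0487]
  [  0.1615    0.1192    0.0876    0.1170    0.1063    1.1383    0.1585    0.1094]
  [  0.1565    0.0607    0.0685    0.1088    0.1144    0.1291    1.0899    0.1007]
  [  0.1119    0.0750    0.1122    0.1290    0.1257    0.1129    0.1007    1.1013]
Total output x = L · d:
  x_0 = 1.0795·89 + 0.1124·84 + 0.1209·14 + 0.1331·29 + 0.1039·94 + 0.0684·66 + 0.1058·64 + 0.0883·81 = 139.2713
  x_1 = 0.1640·89 + 1.1501·84 + 0.1359·14 + 0.0719·29 + 0.1292·94 + 0.0664·66 + 0.0976·64 + 0.0785·81 = 144.3234
  x_2 = 0.1337·89 + 0.1498·84 + 1.1368·14 + 0.1281·29 + 0.0887·94 + 0.0992·66 + 0.0919·64 + 0.0617·81 = 69.8714
  x_3 = 0.1226·89 + 0.1293·84 + 0.1464·14 + 1.0683·29 + 0.0957·94 + 0.1461·66 + 0.1454·64 + 0.1257·81 = 92.9248
  x_4 = 0.1574·89 + 0.1542·84 + 0.1012·14 + 0.0950·29 + 1.0660·94 + 0.1127·66 + 0.0786·64 + 0.0487·81 = 147.7481
  x_5 = 0.1615·89 + 0.1192·84 + 0.0876·14 + 0.1170·29 + 0.1063·94 + 1.1383·66 + 0.1585·64 + 0.1094·81 = 133.1262
  x_6 = 0.1565·89 + 0.0607·84 + 0.0685·14 + 0.1088·29 + 0.1144·94 + 0.1291·66 + 1.0899·64 + 0.1007·81 = 120.3387
  x_7 = 0.1119·89 + 0.0750·84 + 0.1122·14 + 0.1290·29 + 0.1257·94 + 0.1129·66 + 0.1007·64 + 1.1013·81 = 136.4901

147.7481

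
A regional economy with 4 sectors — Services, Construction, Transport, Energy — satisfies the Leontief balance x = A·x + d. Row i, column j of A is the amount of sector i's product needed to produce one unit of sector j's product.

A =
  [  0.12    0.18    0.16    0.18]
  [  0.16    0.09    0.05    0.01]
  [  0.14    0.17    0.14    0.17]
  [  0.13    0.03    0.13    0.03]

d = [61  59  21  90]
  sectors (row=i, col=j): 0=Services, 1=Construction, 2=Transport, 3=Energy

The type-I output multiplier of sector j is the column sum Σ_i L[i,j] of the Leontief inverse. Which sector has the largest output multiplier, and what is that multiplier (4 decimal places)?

Form M = I − A:
  [  0.88   -0.18   -0.16   -0.18]
  [ -0.16    0.91   -0.05   -0.01]
  [ -0.14   -0.17    0.86   -0.17]
  [ -0.13   -0.03   -0.13    0.97]
Leontief inverse L = M⁻¹:
  [  1.2864    0.3207    0.3026    0.2950]
  [  0.2452    1.1735    0.1259    0.0797]
  [  0.3014    0.3080    1.2796    0.2834]
  [  0.2204    0.1206    0.2159    1.1109]
Total output x = L · d:
  x_0 = 1.2864·61 + 0.3207·59 + 0.3026·21 + 0.2950·90 = 130.3002
  x_1 = 0.2452·61 + 1.1735·59 + 0.1259·21 + 0.0797·90 = 94.0061
  x_2 = 0.3014·61 + 0.3080·59 + 1.2796·21 + 0.2834·90 = 88.9366
  x_3 = 0.2204·61 + 0.1206·59 + 0.2159·21 + 1.1109·90 = 125.0732
Output multipliers (column sums of L):
  Services: 2.0534
  Construction: 1.9228
  Transport: 1.9240
  Energy: 1.7690

Services (2.0534)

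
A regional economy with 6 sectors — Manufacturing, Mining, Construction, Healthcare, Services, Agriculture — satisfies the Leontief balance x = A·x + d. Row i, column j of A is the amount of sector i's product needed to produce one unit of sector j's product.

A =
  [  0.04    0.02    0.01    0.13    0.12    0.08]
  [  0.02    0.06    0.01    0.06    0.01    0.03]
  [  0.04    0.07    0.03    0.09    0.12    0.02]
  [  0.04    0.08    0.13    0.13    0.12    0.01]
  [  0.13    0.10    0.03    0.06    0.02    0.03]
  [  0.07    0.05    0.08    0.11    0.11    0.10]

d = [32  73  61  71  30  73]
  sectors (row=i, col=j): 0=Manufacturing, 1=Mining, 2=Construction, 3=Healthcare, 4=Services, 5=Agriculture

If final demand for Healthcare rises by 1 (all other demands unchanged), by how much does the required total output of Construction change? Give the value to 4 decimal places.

0.1456

Form M = I − A:
  [  0.96   -0.02   -0.01   -0.13   -0.12   -0.08]
  [ -0.02    0.94   -0.01   -0.06   -0.01   -0.03]
  [ -0.04   -0.07    0.97   -0.09   -0.12   -0.02]
  [ -0.04   -0.08   -0.13    0.87   -0.12   -0.01]
  [ -0.13   -0.10   -0.03   -0.06    0.98   -0.03]
  [ -0.07   -0.05   -0.08   -0.11   -0.11    0.90]
Leontief inverse L = M⁻¹:
  [  1.0853    0.0684    0.0528    0.1982    0.1765    0.1080]
  [  0.0352    1.0803    0.0281    0.0903    0.0345    0.0419]
  [  0.0777    0.1126    1.0608    0.1456    0.1630    0.0413]
  [  0.0881    0.1391    0.1728    1.2074    0.1852    0.0359]
  [  0.1591    0.1346    0.0569    0.1199    1.0693    0.0569]
  [  0.1235    0.1088    0.1280    0.1956    0.1835    1.1368]
Total output x = L · d:
  x_0 = 1.0853·32 + 0.0684·73 + 0.0528·61 + 0.1982·71 + 0.1765·30 + 0.1080·73 = 70.1954
  x_1 = 0.0352·32 + 1.0803·73 + 0.0281·61 + 0.0903·71 + 0.0345·30 + 0.0419·73 = 92.2123
  x_2 = 0.0777·32 + 0.1126·73 + 1.0608·61 + 0.1456·71 + 0.1630·30 + 0.0413·73 = 93.6572
  x_3 = 0.0881·32 + 0.1391·73 + 0.1728·61 + 1.2074·71 + 0.1852·30 + 0.0359·73 = 117.4210
  x_4 = 0.1591·32 + 0.1346·73 + 0.0569·61 + 0.1199·71 + 1.0693·30 + 0.0569·73 = 63.1267
  x_5 = 0.1235·32 + 0.1088·73 + 0.1280·61 + 0.1956·71 + 0.1835·30 + 1.1368·73 = 122.0857
Δx_2 = L[2,3] · Δd_3 = 0.1456 · 1 = 0.1456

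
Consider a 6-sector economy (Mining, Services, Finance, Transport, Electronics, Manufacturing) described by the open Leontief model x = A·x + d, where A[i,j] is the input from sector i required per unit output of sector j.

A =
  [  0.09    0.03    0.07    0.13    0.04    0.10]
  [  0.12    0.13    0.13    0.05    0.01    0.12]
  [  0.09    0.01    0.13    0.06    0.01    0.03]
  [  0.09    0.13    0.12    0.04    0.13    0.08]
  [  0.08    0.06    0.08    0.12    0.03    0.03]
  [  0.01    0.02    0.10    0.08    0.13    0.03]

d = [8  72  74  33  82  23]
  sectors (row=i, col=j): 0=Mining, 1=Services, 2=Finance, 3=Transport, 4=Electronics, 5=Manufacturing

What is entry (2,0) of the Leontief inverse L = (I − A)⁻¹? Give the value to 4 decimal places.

L[2,0] = 0.1378

Form M = I − A:
  [  0.91   -0.03   -0.07   -0.13   -0.04   -0.10]
  [ -0.12    0.87   -0.13   -0.05   -0.01   -0.12]
  [ -0.09   -0.01    0.87   -0.06   -0.01   -0.03]
  [ -0.09   -0.13   -0.12    0.96   -0.13   -0.08]
  [ -0.08   -0.06   -0.08   -0.12    0.97   -0.03]
  [ -0.01   -0.02   -0.10   -0.08   -0.13    0.97]
Leontief inverse L = M⁻¹:
  [  1.1548    0.0810    0.1585    0.1954    0.0968    0.1531]
  [  0.2005    1.1870    0.2386    0.1277    0.0652    0.1874]
  [  0.1378    0.0386    1.1923    0.1059    0.0414    0.0659]
  [  0.1773    0.1929    0.2321    1.1253    0.1823    0.1478]
  [  0.1429    0.1090    0.1601    0.1760    1.0740    0.0809]
  [  0.0640    0.0598    0.1701    0.1320    0.1656    1.0662]
Total output x = L · d:
  x_0 = 1.1548·8 + 0.0810·72 + 0.1585·74 + 0.1954·33 + 0.0968·82 + 0.1531·23 = 44.7019
  x_1 = 0.2005·8 + 1.1870·72 + 0.2386·74 + 0.1277·33 + 0.0652·82 + 0.1874·23 = 118.5960
  x_2 = 0.1378·8 + 0.0386·72 + 1.1923·74 + 0.1059·33 + 0.0414·82 + 0.0659·23 = 100.5157
  x_3 = 0.1773·8 + 0.1929·72 + 0.2321·74 + 1.1253·33 + 0.1823·82 + 0.1478·23 = 87.9656
  x_4 = 0.1429·8 + 0.1090·72 + 0.1601·74 + 0.1760·33 + 1.0740·82 + 0.0809·23 = 116.5823
  x_5 = 0.0640·8 + 0.0598·72 + 0.1701·74 + 0.1320·33 + 0.1656·82 + 1.0662·23 = 59.8592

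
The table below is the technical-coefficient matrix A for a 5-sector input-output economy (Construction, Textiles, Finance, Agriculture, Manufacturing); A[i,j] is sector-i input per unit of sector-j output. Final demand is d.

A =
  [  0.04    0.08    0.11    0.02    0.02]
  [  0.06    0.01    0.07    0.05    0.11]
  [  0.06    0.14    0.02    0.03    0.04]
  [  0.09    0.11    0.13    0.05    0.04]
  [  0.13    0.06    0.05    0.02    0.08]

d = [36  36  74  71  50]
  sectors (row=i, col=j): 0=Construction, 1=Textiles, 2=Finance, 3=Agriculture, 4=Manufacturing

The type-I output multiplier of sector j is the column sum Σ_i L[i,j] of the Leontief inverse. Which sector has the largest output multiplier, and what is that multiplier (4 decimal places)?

Form M = I − A:
  [  0.96   -0.08   -0.11   -0.02   -0.02]
  [ -0.06    0.99   -0.07   -0.05   -0.11]
  [ -0.06   -0.14    0.98   -0.03   -0.04]
  [ -0.09   -0.11   -0.13    0.95   -0.04]
  [ -0.13   -0.06   -0.05   -0.02    0.92]
Leontief inverse L = M⁻¹:
  [  1.0661    0.1115    0.1343    0.0335    0.0438]
  [  0.0959    1.0473    0.1008    0.0632    0.1344]
  [  0.0897    0.1652    1.0518    0.0453    0.0694]
  [  0.1313    0.1585    0.1720    1.0708    0.0758]
  [  0.1646    0.0965    0.0865    0.0346    1.1073]
Total output x = L · d:
  x_0 = 1.0661·36 + 0.1115·36 + 0.1343·74 + 0.0335·71 + 0.0438·50 = 56.8999
  x_1 = 0.0959·36 + 1.0473·36 + 0.1008·74 + 0.0632·71 + 0.1344·50 = 59.8179
  x_2 = 0.0897·36 + 0.1652·36 + 1.0518·74 + 0.0453·71 + 0.0694·50 = 93.6965
  x_3 = 0.1313·36 + 0.1585·36 + 0.1720·74 + 1.0708·71 + 0.0758·50 = 102.9751
  x_4 = 0.1646·36 + 0.0965·36 + 0.0865·74 + 0.0346·71 + 1.1073·50 = 73.6200
Output multipliers (column sums of L):
  Construction: 1.5476
  Textiles: 1.5790
  Finance: 1.5454
  Agriculture: 1.2472
  Manufacturing: 1.4308

Textiles (1.5790)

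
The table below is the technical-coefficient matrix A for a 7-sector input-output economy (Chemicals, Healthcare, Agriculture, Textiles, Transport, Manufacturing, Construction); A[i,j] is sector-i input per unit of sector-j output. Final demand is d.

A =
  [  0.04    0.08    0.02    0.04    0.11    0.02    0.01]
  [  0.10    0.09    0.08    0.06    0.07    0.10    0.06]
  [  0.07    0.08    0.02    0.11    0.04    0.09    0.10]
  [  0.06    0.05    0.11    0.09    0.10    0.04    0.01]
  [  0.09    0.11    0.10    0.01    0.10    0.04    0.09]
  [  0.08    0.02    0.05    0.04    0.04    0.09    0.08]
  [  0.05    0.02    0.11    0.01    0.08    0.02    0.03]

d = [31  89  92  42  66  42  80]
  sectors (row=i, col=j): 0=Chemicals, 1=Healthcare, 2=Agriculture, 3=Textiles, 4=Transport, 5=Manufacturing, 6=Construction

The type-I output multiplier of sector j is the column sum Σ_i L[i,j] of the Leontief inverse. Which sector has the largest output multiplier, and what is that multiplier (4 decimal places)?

Transport (1.9787)

Form M = I − A:
  [  0.96   -0.08   -0.02   -0.04   -0.11   -0.02   -0.01]
  [ -0.10    0.91   -0.08   -0.06   -0.07   -0.10   -0.06]
  [ -0.07   -0.08    0.98   -0.11   -0.04   -0.09   -0.10]
  [ -0.06   -0.05   -0.11    0.91   -0.10   -0.04   -0.01]
  [ -0.09   -0.11   -0.10   -0.01    0.90   -0.04   -0.09]
  [ -0.08   -0.02   -0.05   -0.04   -0.04    0.91   -0.08]
  [ -0.05   -0.02   -0.11   -0.01   -0.08   -0.02    0.97]
Leontief inverse L = M⁻¹:
  [  1.0857    0.1264    0.0644    0.0685    0.1595    0.0551    0.0457]
  [  0.1713    1.1568    0.1467    0.1114    0.1472    0.1593    0.1164]
  [  0.1327    0.1354    1.0864    0.1551    0.1114    0.1402    0.1452]
  [  0.1213    0.1114    0.1677    1.1383    0.1668    0.0902    0.0601]
  [  0.1604    0.1794    0.1659    0.0577    1.1759    0.0971    0.1476]
  [  0.1269    0.0623    0.0962    0.0732    0.0933    1.1280    0.1175]
  [  0.0916    0.0630    0.1469    0.0414    0.1245    0.0542    1.0674]
Total output x = L · d:
  x_0 = 1.0857·31 + 0.1264·89 + 0.0644·92 + 0.0685·42 + 0.1595·66 + 0.0551·42 + 0.0457·80 = 70.2070
  x_1 = 0.1713·31 + 1.1568·89 + 0.1467·92 + 0.1114·42 + 0.1472·66 + 0.1593·42 + 0.1164·80 = 152.1620
  x_2 = 0.1327·31 + 0.1354·89 + 1.0864·92 + 0.1551·42 + 0.1114·66 + 0.1402·42 + 0.1452·80 = 147.4871
  x_3 = 0.1213·31 + 0.1114·89 + 0.1677·92 + 1.1383·42 + 0.1668·66 + 0.0902·42 + 0.0601·80 = 96.5113
  x_4 = 0.1604·31 + 0.1794·89 + 0.1659·92 + 0.0577·42 + 1.1759·66 + 0.0971·42 + 0.1476·80 = 132.1183
  x_5 = 0.1269·31 + 0.0623·89 + 0.0962·92 + 0.0732·42 + 0.0933·66 + 1.1280·42 + 0.1175·80 = 84.3365
  x_6 = 0.0916·31 + 0.0630·89 + 0.1469·92 + 0.0414·42 + 0.1245·66 + 0.0542·42 + 1.0674·80 = 119.5861
Output multipliers (column sums of L):
  Chemicals: 1.8900
  Healthcare: 1.8347
  Agriculture: 1.8741
  Textiles: 1.6457
  Transport: 1.9787
  Manufacturing: 1.7241
  Construction: 1.6999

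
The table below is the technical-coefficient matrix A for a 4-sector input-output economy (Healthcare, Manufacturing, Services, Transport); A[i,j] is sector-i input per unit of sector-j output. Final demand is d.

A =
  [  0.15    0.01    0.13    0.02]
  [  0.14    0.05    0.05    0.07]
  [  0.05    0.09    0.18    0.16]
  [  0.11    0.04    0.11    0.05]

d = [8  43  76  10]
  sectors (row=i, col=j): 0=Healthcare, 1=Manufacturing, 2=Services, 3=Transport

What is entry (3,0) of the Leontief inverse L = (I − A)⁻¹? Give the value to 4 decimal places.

Form M = I − A:
  [  0.85   -0.01   -0.13   -0.02]
  [ -0.14    0.95   -0.05   -0.07]
  [ -0.05   -0.09    0.82   -0.16]
  [ -0.11   -0.04   -0.11    0.95]
Leontief inverse L = M⁻¹:
  [  1.2019    0.0343    0.2009    0.0617]
  [  0.1957    1.0694    0.1098    0.1014]
  [  0.1264    0.1320    1.2781    0.2277]
  [  0.1620    0.0643    0.1759    1.0904]
Total output x = L · d:
  x_0 = 1.2019·8 + 0.0343·43 + 0.2009·76 + 0.0617·10 = 26.9753
  x_1 = 0.1957·8 + 1.0694·43 + 0.1098·76 + 0.1014·10 = 56.9104
  x_2 = 0.1264·8 + 0.1320·43 + 1.2781·76 + 0.2277·10 = 106.1021
  x_3 = 0.1620·8 + 0.0643·43 + 0.1759·76 + 1.0904·10 = 28.3315

L[3,0] = 0.1620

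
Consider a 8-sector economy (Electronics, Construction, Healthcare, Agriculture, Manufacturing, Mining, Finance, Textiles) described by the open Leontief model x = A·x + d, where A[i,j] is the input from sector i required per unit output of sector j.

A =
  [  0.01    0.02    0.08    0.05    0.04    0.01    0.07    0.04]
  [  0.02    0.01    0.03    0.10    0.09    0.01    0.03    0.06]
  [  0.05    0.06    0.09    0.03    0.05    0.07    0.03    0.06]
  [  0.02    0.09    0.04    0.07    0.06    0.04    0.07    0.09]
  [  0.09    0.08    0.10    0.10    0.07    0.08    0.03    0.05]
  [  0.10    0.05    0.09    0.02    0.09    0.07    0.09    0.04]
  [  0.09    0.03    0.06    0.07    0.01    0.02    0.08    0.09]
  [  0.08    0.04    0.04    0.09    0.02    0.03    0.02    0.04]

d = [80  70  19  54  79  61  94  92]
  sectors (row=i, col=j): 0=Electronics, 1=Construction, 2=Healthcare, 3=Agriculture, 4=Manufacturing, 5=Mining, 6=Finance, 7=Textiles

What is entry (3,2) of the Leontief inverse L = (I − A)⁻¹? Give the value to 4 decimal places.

Form M = I − A:
  [  0.99   -0.02   -0.08   -0.05   -0.04   -0.01   -0.07   -0.04]
  [ -0.02    0.99   -0.03   -0.10   -0.09   -0.01   -0.03   -0.06]
  [ -0.05   -0.06    0.91   -0.03   -0.05   -0.07   -0.03   -0.06]
  [ -0.02   -0.09   -0.04    0.93   -0.06   -0.04   -0.07   -0.09]
  [ -0.09   -0.08   -0.10   -0.10    0.93   -0.08   -0.03   -0.05]
  [ -0.10   -0.05   -0.09   -0.02   -0.09    0.93   -0.09   -0.04]
  [ -0.09   -0.03   -0.06   -0.07   -0.01   -0.02    0.92   -0.09]
  [ -0.08   -0.04   -0.04   -0.09   -0.02   -0.03   -0.02    0.96]
Leontief inverse L = M⁻¹:
  [  1.0437    0.0496    0.1180    0.0881    0.0678    0.0349    0.0989    0.0765]
  [  0.0566    1.0468    0.0718    0.1464    0.1236    0.0387    0.0619    0.0998]
  [  0.0952    0.0977    1.1438    0.0802    0.0933    0.1045    0.0694    0.1048]
  [  0.0689    0.1312    0.0926    1.1311    0.1050    0.0738    0.1123    0.1420]
  [  0.1472    0.1337    0.1721    0.1695    1.1303    0.1260    0.0857    0.1133]
  [  0.1577    0.0963    0.1598    0.0832    0.1413    1.1120    0.1422    0.0974]
  [  0.1312    0.0659    0.1087    0.1212    0.0453    0.0479    1.1210    0.1372]
  [  0.1105    0.0713    0.0800    0.1315    0.0534    0.0542    0.0538    1.0781]
Total output x = L · d:
  x_0 = 1.0437·80 + 0.0496·70 + 0.1180·19 + 0.0881·54 + 0.0678·79 + 0.0349·61 + 0.0989·94 + 0.0765·92 = 117.7802
  x_1 = 0.0566·80 + 1.0468·70 + 0.0718·19 + 0.1464·54 + 0.1236·79 + 0.0387·61 + 0.0619·94 + 0.0998·92 = 114.1990
  x_2 = 0.0952·80 + 0.0977·70 + 1.1438·19 + 0.0802·54 + 0.0933·79 + 0.1045·61 + 0.0694·94 + 0.1048·92 = 70.4223
  x_3 = 0.0689·80 + 0.1312·70 + 0.0926·19 + 1.1311·54 + 0.1050·79 + 0.0738·61 + 0.1123·94 + 0.1420·92 = 113.9515
  x_4 = 0.1472·80 + 0.1337·70 + 0.1721·19 + 0.1695·54 + 1.1303·79 + 0.1260·61 + 0.0857·94 + 0.1133·92 = 149.0185
  x_5 = 0.1577·80 + 0.0963·70 + 0.1598·19 + 0.0832·54 + 0.1413·79 + 1.1120·61 + 0.1422·94 + 0.0974·92 = 128.1993
  x_6 = 0.1312·80 + 0.0659·70 + 0.1087·19 + 0.1212·54 + 0.0453·79 + 0.0479·61 + 1.1210·94 + 0.1372·92 = 148.2199
  x_7 = 0.1105·80 + 0.0713·70 + 0.0800·19 + 0.1315·54 + 0.0534·79 + 0.0542·61 + 0.0538·94 + 1.0781·92 = 134.2226

L[3,2] = 0.0926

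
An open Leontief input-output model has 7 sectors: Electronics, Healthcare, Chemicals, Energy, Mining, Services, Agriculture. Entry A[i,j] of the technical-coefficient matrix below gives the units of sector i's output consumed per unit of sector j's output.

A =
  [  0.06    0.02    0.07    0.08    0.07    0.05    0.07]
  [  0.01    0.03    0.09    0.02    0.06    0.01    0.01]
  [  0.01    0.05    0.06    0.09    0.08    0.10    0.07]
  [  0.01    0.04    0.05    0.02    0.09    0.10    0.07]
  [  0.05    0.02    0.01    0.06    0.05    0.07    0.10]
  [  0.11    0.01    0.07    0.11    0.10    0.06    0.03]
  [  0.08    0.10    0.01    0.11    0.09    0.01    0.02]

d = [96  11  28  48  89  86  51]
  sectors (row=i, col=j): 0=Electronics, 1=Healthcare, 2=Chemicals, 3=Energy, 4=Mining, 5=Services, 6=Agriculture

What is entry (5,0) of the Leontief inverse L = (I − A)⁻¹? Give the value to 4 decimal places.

Form M = I − A:
  [  0.94   -0.02   -0.07   -0.08   -0.07   -0.05   -0.07]
  [ -0.01    0.97   -0.09   -0.02   -0.06   -0.01   -0.01]
  [ -0.01   -0.05    0.94   -0.09   -0.08   -0.10   -0.07]
  [ -0.01   -0.04   -0.05    0.98   -0.09   -0.10   -0.07]
  [ -0.05   -0.02   -0.01   -0.06    0.95   -0.07   -0.10]
  [ -0.11   -0.01   -0.07   -0.11   -0.10    0.94   -0.03]
  [ -0.08   -0.10   -0.01   -0.11   -0.09   -0.01    0.98]
Leontief inverse L = M⁻¹:
  [  1.0939    0.0482    0.1025    0.1303    0.1250    0.0940    0.1109]
  [  0.0245    1.0446    0.1083    0.0464    0.0882    0.0358    0.0336]
  [  0.0482    0.0794    1.0963    0.1439    0.1406    0.1470    0.1117]
  [  0.0452    0.0641    0.0791    1.0682    0.1395    0.1366    0.1043]
  [  0.0837    0.0452    0.0369    0.1047    1.0980    0.1032    0.1318]
  [  0.1495    0.0389    0.1094    0.1673    0.1636    1.1147    0.0817]
  [  0.1066    0.1231    0.0440    0.1481    0.1388    0.0490    1.0587]
Total output x = L · d:
  x_0 = 1.0939·96 + 0.0482·11 + 0.1025·28 + 0.1303·48 + 0.1250·89 + 0.0940·86 + 0.1109·51 = 139.5354
  x_1 = 0.0245·96 + 1.0446·11 + 0.1083·28 + 0.0464·48 + 0.0882·89 + 0.0358·86 + 0.0336·51 = 31.7478
  x_2 = 0.0482·96 + 0.0794·11 + 1.0963·28 + 0.1439·48 + 0.1406·89 + 0.1470·86 + 0.1117·51 = 73.9536
  x_3 = 0.0452·96 + 0.0641·11 + 0.0791·28 + 1.0682·48 + 0.1395·89 + 0.1366·86 + 0.1043·51 = 88.0146
  x_4 = 0.0837·96 + 0.0452·11 + 0.0369·28 + 0.1047·48 + 1.0980·89 + 0.1032·86 + 0.1318·51 = 127.9080
  x_5 = 0.1495·96 + 0.0389·11 + 0.1094·28 + 0.1673·48 + 0.1636·89 + 1.1147·86 + 0.0817·51 = 140.4575
  x_6 = 0.1066·96 + 0.1231·11 + 0.0440·28 + 0.1481·48 + 0.1388·89 + 0.0490·86 + 1.0587·51 = 90.4848

L[5,0] = 0.1495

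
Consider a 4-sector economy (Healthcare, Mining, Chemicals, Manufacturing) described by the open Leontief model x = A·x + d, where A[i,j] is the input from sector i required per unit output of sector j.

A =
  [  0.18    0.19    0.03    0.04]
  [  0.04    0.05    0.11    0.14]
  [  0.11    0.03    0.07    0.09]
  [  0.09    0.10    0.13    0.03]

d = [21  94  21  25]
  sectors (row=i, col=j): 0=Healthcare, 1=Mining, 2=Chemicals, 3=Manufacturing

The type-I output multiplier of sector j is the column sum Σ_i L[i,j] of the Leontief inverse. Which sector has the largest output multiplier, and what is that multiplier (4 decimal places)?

Healthcare (1.6625)

Form M = I − A:
  [  0.82   -0.19   -0.03   -0.04]
  [ -0.04    0.95   -0.11   -0.14]
  [ -0.11   -0.03    0.93   -0.09]
  [ -0.09   -0.10   -0.13    0.97]
Leontief inverse L = M⁻¹:
  [  1.2546    0.2639    0.0853    0.0977]
  [  0.0939    1.0949    0.1572    0.1765]
  [  0.1658    0.0809    1.1071    0.1212]
  [  0.1483    0.1482    0.1725    1.0744]
Total output x = L · d:
  x_0 = 1.2546·21 + 0.2639·94 + 0.0853·21 + 0.0977·25 = 55.3878
  x_1 = 0.0939·21 + 1.0949·94 + 0.1572·21 + 0.1765·25 = 112.6101
  x_2 = 0.1658·21 + 0.0809·94 + 1.1071·21 + 0.1212·25 = 37.3641
  x_3 = 0.1483·21 + 0.1482·94 + 0.1725·21 + 1.0744·25 = 47.5291
Output multipliers (column sums of L):
  Healthcare: 1.6625
  Mining: 1.5879
  Chemicals: 1.5222
  Manufacturing: 1.4699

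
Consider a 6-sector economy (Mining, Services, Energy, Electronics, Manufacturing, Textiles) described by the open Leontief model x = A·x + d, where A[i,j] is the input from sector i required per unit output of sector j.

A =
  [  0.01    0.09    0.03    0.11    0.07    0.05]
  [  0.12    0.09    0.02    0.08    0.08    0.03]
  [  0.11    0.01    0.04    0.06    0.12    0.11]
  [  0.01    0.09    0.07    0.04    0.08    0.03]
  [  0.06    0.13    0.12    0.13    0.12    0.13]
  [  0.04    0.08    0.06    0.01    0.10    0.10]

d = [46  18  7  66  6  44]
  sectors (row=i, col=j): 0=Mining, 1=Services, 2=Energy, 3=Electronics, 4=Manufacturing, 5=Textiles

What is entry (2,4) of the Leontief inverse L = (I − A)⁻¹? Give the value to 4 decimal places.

L[2,4] = 0.2000

Form M = I − A:
  [  0.99   -0.09   -0.03   -0.11   -0.07   -0.05]
  [ -0.12    0.91   -0.02   -0.08   -0.08   -0.03]
  [ -0.11   -0.01    0.96   -0.06   -0.12   -0.11]
  [ -0.01   -0.09   -0.07    0.96   -0.08   -0.03]
  [ -0.06   -0.13   -0.12   -0.13    0.88   -0.13]
  [ -0.04   -0.08   -0.06   -0.01   -0.10    0.90]
Leontief inverse L = M⁻¹:
  [  1.0491    0.1471    0.0696    0.1556    0.1314    0.0959]
  [  0.1610    1.1577    0.0630    0.1398    0.1486    0.0814]
  [  0.1521    0.0833    1.0931    0.1216    0.2000    0.1778]
  [  0.0512    0.1401    0.1058    1.0854    0.1386    0.0766]
  [  0.1364    0.2342    0.1942    0.2176    1.2404    0.2255]
  [  0.0868    0.1426    0.1043    0.0637    0.1717    1.1604]
Total output x = L · d:
  x_0 = 1.0491·46 + 0.1471·18 + 0.0696·7 + 0.1556·66 + 0.1314·6 + 0.0959·44 = 66.6674
  x_1 = 0.1610·46 + 1.1577·18 + 0.0630·7 + 0.1398·66 + 0.1486·6 + 0.0814·44 = 42.3893
  x_2 = 0.1521·46 + 0.0833·18 + 1.0931·7 + 0.1216·66 + 0.2000·6 + 0.1778·44 = 33.1958
  x_3 = 0.0512·46 + 0.1401·18 + 0.1058·7 + 1.0854·66 + 0.1386·6 + 0.0766·44 = 81.4574
  x_4 = 0.1364·46 + 0.2342·18 + 0.1942·7 + 0.2176·66 + 1.2404·6 + 0.2255·44 = 43.5784
  x_5 = 0.0868·46 + 0.1426·18 + 0.1043·7 + 0.0637·66 + 0.1717·6 + 1.1604·44 = 63.5800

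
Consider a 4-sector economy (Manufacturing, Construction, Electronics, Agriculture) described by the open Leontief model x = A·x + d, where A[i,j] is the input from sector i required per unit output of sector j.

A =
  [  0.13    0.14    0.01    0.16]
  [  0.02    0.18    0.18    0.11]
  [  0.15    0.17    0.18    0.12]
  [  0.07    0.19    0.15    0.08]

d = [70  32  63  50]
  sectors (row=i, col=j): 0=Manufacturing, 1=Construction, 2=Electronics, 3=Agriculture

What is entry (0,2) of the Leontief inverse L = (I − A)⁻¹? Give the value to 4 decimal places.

Form M = I − A:
  [  0.87   -0.14   -0.01   -0.16]
  [ -0.02    0.82   -0.18   -0.11]
  [ -0.15   -0.17    0.82   -0.12]
  [ -0.07   -0.19   -0.15    0.92]
Leontief inverse L = M⁻¹:
  [  1.1987    0.2910    0.1260    0.2597]
  [  0.1084    1.3612    0.3415    0.2261]
  [  0.2647    0.3891    1.3575    0.2696]
  [  0.1567    0.3667    0.3014    1.1974]
Total output x = L · d:
  x_0 = 1.1987·70 + 0.2910·32 + 0.1260·63 + 0.2597·50 = 114.1442
  x_1 = 0.1084·70 + 1.3612·32 + 0.3415·63 + 0.2261·50 = 83.9653
  x_2 = 0.2647·70 + 0.3891·32 + 1.3575·63 + 0.2696·50 = 129.9800
  x_3 = 0.1567·70 + 0.3667·32 + 0.3014·63 + 1.1974·50 = 101.5658

L[0,2] = 0.1260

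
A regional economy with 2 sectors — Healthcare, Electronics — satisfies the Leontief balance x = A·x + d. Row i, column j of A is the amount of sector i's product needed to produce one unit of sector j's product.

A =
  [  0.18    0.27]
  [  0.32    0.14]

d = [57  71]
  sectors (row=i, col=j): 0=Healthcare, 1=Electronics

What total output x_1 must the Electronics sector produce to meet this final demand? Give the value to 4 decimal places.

Form M = I − A:
  [  0.82   -0.27]
  [ -0.32    0.86]
Leontief inverse L = M⁻¹:
  [  1.3898    0.4363]
  [  0.5171    1.3251]
Total output x = L · d:
  x_0 = 1.3898·57 + 0.4363·71 = 110.1972
  x_1 = 0.5171·57 + 1.3251·71 = 123.5617

123.5617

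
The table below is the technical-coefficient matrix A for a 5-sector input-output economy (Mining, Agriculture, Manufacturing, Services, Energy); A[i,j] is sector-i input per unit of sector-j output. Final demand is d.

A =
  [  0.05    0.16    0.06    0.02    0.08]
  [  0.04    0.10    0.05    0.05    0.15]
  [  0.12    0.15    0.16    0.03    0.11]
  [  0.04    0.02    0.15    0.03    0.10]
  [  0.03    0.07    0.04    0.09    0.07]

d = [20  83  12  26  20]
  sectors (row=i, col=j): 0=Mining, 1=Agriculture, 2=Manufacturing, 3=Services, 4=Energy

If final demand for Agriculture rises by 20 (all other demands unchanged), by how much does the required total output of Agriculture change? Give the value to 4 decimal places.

Form M = I − A:
  [  0.95   -0.16   -0.06   -0.02   -0.08]
  [ -0.04    0.90   -0.05   -0.05   -0.15]
  [ -0.12   -0.15    0.84   -0.03   -0.11]
  [ -0.04   -0.02   -0.15    0.97   -0.10]
  [ -0.03   -0.07   -0.04   -0.09    0.93]
Leontief inverse L = M⁻¹:
  [  1.0823    0.2227    0.1066    0.0507    0.1471]
  [  0.0716    1.1589    0.0993    0.0841    0.2139]
  [  0.1775    0.2567    1.2419    0.0749    0.2116]
  [  0.0793    0.0845    0.2072    1.0581    0.1587]
  [  0.0556    0.1136    0.0844    0.1136    1.1206]
Total output x = L · d:
  x_0 = 1.0823·20 + 0.2227·83 + 0.1066·12 + 0.0507·26 + 0.1471·20 = 45.6734
  x_1 = 0.0716·20 + 1.1589·83 + 0.0993·12 + 0.0841·26 + 0.2139·20 = 105.2781
  x_2 = 0.1775·20 + 0.2567·83 + 1.2419·12 + 0.0749·26 + 0.2116·20 = 45.9367
  x_3 = 0.0793·20 + 0.0845·83 + 0.2072·12 + 1.0581·26 + 0.1587·20 = 41.7681
  x_4 = 0.0556·20 + 0.1136·83 + 0.0844·12 + 0.1136·26 + 1.1206·20 = 36.9207
Δx_1 = L[1,1] · Δd_1 = 1.1589 · 20 = 23.1780

23.1780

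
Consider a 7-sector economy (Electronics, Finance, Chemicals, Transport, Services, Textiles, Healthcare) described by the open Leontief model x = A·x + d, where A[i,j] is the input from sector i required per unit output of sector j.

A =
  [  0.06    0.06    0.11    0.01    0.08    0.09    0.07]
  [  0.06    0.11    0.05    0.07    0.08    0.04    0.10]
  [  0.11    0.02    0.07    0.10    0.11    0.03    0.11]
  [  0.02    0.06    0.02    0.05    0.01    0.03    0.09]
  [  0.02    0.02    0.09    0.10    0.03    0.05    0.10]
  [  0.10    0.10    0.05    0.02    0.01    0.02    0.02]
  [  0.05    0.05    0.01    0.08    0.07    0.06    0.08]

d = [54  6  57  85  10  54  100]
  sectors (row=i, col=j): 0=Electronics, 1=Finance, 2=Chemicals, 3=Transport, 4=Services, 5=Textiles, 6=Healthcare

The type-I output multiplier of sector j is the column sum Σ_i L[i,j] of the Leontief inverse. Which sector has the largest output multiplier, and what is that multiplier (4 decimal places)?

Form M = I − A:
  [  0.94   -0.06   -0.11   -0.01   -0.08   -0.09   -0.07]
  [ -0.06    0.89   -0.05   -0.07   -0.08   -0.04   -0.10]
  [ -0.11   -0.02    0.93   -0.10   -0.11   -0.03   -0.11]
  [ -0.02   -0.06   -0.02    0.95   -0.01   -0.03   -0.09]
  [ -0.02   -0.02   -0.09   -0.10    0.97   -0.05   -0.10]
  [ -0.10   -0.10   -0.05   -0.02   -0.01    0.98   -0.02]
  [ -0.05   -0.05   -0.01   -0.08   -0.07   -0.06    0.92]
Leontief inverse L = M⁻¹:
  [  1.1148    0.1084    0.1602    0.0648    0.1311    0.1289    0.1391]
  [  0.1091    1.1637    0.0971    0.1273    0.1308    0.0818    0.1749]
  [  0.1610    0.0698    1.1234    0.1597    0.1625    0.0768    0.1891]
  [  0.0468    0.0909    0.0414    1.0801    0.0371    0.0521    0.1292]
  [  0.0609    0.0586    0.1229    0.1453    1.0684    0.0804    0.1578]
  [  0.1364    0.1377    0.0866    0.0537    0.0488    1.0496    0.0691]
  [  0.0859    0.0912    0.0448    0.1207    0.1037    0.0914    1.1338]
Total output x = L · d:
  x_0 = 1.1148·54 + 0.1084·6 + 0.1602·57 + 0.0648·85 + 0.1311·10 + 0.1289·54 + 0.1391·100 = 97.6727
  x_1 = 0.1091·54 + 1.1637·6 + 0.0971·57 + 0.1273·85 + 0.1308·10 + 0.0818·54 + 0.1749·100 = 52.4434
  x_2 = 0.1610·54 + 0.0698·6 + 1.1234·57 + 0.1597·85 + 0.1625·10 + 0.0768·54 + 0.1891·100 = 111.4055
  x_3 = 0.0468·54 + 0.0909·6 + 0.0414·57 + 1.0801·85 + 0.0371·10 + 0.0521·54 + 0.1292·100 = 113.3479
  x_4 = 0.0609·54 + 0.0586·6 + 0.1229·57 + 0.1453·85 + 1.0684·10 + 0.0804·54 + 0.1578·100 = 53.8009
  x_5 = 0.1364·54 + 0.1377·6 + 0.0866·57 + 0.0537·85 + 0.0488·10 + 1.0496·54 + 0.0691·100 = 81.7692
  x_6 = 0.0859·54 + 0.0912·6 + 0.0448·57 + 0.1207·85 + 0.1037·10 + 0.0914·54 + 1.1338·100 = 137.3477
Output multipliers (column sums of L):
  Electronics: 1.7149
  Finance: 1.7201
  Chemicals: 1.6764
  Transport: 1.7517
  Services: 1.6823
  Textiles: 1.5609
  Healthcare: 1.9930

Healthcare (1.9930)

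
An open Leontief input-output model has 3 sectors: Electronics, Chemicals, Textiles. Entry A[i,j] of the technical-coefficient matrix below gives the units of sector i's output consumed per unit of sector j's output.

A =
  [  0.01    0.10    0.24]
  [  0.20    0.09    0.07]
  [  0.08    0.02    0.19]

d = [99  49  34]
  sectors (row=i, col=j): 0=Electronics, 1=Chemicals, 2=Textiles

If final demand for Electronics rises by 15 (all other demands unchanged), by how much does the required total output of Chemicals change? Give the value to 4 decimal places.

3.6269

Form M = I − A:
  [  0.99   -0.10   -0.24]
  [ -0.20    0.91   -0.07]
  [ -0.08   -0.02    0.81]
Leontief inverse L = M⁻¹:
  [  1.0614    0.1238    0.3252]
  [  0.2418    1.1292    0.1692]
  [  0.1108    0.0401    1.2709]
Total output x = L · d:
  x_0 = 1.0614·99 + 0.1238·49 + 0.3252·34 = 122.1986
  x_1 = 0.2418·99 + 1.1292·49 + 0.1692·34 = 85.0217
  x_2 = 0.1108·99 + 0.0401·49 + 1.2709·34 = 56.1436
Δx_1 = L[1,0] · Δd_0 = 0.2418 · 15 = 3.6269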